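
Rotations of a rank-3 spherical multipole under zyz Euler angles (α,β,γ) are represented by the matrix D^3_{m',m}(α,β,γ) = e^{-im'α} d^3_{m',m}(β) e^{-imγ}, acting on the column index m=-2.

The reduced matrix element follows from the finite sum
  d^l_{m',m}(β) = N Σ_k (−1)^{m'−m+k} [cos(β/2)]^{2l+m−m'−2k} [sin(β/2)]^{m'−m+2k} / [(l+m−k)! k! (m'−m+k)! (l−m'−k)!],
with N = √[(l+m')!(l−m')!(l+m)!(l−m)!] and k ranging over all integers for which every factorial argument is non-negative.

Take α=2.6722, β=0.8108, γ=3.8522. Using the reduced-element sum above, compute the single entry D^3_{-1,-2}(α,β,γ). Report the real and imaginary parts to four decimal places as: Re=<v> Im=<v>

Re=0.2995 Im=0.4204

Split into d^3_{-1,-2}(β=0.8108) × two z-phases.
With c≡cos(β/2)=0.918945 and s≡sin(β/2)=0.394386, N=[2·24·1·120]^{1/2}=75.894664
k∈{0,1} keeps every argument non-negative
  k=0: (−1)^1·75.8947/(24)·0.9189^5·0.3944^1 = -0.817276
  k=1: (−1)^2·75.8947/(12)·0.9189^3·0.3944^3 = +0.301067
d^3_{-1,-2}(0.8108) = -0.817276 +0.301067 = -0.516209
Phases: e^{-i·(-1)·2.6722}=-0.891843+0.452345i, e^{-i·(-2)·3.8522}=+0.149024+0.988834i ⇒ D=+0.299504+0.420439i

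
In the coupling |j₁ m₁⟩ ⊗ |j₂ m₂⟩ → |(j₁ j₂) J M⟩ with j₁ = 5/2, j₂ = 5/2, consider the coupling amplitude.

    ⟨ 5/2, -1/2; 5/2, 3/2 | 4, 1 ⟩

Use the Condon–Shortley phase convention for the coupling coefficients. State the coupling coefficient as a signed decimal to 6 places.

-0.597614  (= −√(5/14))

√[9·1!4!4!/10! · 2!3!4!1!5!3!] = √(10368/35)
  +(−1)^0/∏(0,1,3,4,1,0)! = 1/144  (running 1/144)
  +(−1)^1/∏(1,0,2,3,2,1)! = -1/24  (running -5/144)
⟨..|..⟩ = √(10368/35)·(-5/144) = -0.597614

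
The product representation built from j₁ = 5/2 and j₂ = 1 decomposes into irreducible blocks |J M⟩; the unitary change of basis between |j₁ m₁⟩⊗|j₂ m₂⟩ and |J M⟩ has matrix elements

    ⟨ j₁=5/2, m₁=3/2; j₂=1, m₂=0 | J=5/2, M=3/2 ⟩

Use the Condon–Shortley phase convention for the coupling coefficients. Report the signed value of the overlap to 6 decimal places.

+√(9/35) ≈ +0.507093

j₁+j₂−J=1  J+j₁−j₂=4  J−j₁+j₂=1  j₁+j₂+J+1=7
(j₁±m₁, j₂±m₂, J±M) = (4,1,1,1,4,1)
P² = 576/35
sum k=0..1:
  [0] +1/6 = 1/6
  [1] −1/24 = -1/24
S = 1/8
C² = P²·S² = 9/35 ; C = +0.507093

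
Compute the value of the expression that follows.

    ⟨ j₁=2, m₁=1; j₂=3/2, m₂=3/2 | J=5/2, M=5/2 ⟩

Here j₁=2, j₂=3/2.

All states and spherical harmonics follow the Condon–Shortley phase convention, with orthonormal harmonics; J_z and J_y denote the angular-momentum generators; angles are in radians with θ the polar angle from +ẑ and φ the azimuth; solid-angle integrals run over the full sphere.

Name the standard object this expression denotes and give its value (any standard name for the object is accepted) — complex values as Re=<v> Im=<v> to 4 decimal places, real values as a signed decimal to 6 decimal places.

This is a Clebsch–Gordan (vector-coupling) coefficient.
triangle: 1!*3!*2!/7! = 12/5040
(j±m)!: 3!*1!*3!*0!*5!*0! = 4320
prefactor² = (2J+1)*Δ*N² = 432/7
  k=1: −1/(1!*0!*0!*2!*3!*0!) = -1/12
Σ = -1/12  ⇒  CG² = 432/7*(-1/12)² = 3/7
CG = −√(3/7) = -0.654654

Clebsch–Gordan coefficient, −√(3/7) ≈ -0.654654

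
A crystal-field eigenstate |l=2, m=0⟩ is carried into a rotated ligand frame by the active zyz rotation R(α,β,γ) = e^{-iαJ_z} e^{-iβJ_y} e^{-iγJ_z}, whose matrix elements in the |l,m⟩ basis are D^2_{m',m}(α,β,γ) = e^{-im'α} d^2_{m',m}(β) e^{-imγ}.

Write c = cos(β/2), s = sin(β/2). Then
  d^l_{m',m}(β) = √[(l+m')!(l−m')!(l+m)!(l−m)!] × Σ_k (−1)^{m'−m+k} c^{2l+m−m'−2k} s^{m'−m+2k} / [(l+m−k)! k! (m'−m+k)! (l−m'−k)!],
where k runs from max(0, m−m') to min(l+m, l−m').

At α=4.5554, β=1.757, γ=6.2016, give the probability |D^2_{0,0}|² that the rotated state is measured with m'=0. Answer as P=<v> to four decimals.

First d^2_{0,0}(β=1.7570), then the phase factors e^{-i(0)α} and e^{-i(0)γ}:
Half-angle: c=0.638307, s=0.769782. N=√(2·2·2·2)=4.000000
k: max(0,(0)−(0))=0 … min(2+(0),2−(0))=2
  k=0: (−1)^0·4.0000/(4)·0.6383^4·0.7698^0 = +0.166003
  k=1: (−1)^1·4.0000/(1)·0.6383^2·0.7698^2 = -0.965727
  k=2: (−1)^2·4.0000/(4)·0.6383^0·0.7698^4 = +0.351133
d^2_{0,0}(1.7570) = +0.166003 -0.965727 +0.351133 = -0.448591
|D^2_{0,0}|² = |d^2_{0,0}(β)|² = (-0.448591)² = 0.201234 (the z-rotation phases have unit modulus)

P=0.2012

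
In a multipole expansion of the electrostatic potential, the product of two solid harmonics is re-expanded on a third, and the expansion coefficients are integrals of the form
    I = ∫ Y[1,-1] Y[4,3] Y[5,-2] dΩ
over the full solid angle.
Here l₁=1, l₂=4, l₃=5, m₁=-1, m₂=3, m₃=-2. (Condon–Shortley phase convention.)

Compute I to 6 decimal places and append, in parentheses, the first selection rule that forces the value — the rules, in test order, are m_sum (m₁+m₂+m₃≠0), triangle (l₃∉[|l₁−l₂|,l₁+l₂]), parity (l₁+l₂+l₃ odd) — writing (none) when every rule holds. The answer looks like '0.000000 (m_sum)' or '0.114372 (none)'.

0.085055 (none)

Rules hold: Σm=0, L=10 even, 3≤5≤5.
N = 3·9·11 = 297
Δ = 0!·2!·8!/11! = 1/495
Racah Σ t=0..0: t=0:+1/576 = 1/576
⇒ 3j(1 4 5; 0 0 0)² = 5/99, sgn -1
Racah Σ t=0..0: t=0:+1/10080 = 1/10080
⇒ 3j(1 4 5; -1 3 -2)² = 1/165, sgn -1
4πI² = N·(3j₀)²·(3jₘ)² = 1/11
I = +1·√(0.0909091/4π) = 0.08505478
No selection rule forces the value: the integral is nonzero (none).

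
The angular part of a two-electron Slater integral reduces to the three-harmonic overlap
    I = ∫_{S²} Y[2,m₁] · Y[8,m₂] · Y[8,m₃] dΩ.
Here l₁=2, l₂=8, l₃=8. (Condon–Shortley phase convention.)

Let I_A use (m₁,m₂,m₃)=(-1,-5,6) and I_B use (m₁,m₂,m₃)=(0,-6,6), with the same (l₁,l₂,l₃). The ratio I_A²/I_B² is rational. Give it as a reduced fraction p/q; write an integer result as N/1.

Same 2,8,8: normalisation and zero-m 3j drop out of the ratio.
A: Δ: 2! 2! 14! / 19! → 1/348840; sum: t=1:−1/1916006400 t=2:+1/12454041600 = -1/2264371200; 3j²(2 8 8; -1 -5 6) = Δ·Π!·Σ² = 847/38760  (sign -1)
B: Δ: 2! 2! 14! / 19! → 1/348840; sum: t=0:+1/3832012800 t=1:−1/6227020800 t=2:+1/348713164800 = 1/9686476800; 3j²(2 8 8; 0 -6 6) = Δ·Π!·Σ² = 6/1615  (sign +1)
I_A²/I_B² = (847/38760)/(6/1615) = 847/144

847/144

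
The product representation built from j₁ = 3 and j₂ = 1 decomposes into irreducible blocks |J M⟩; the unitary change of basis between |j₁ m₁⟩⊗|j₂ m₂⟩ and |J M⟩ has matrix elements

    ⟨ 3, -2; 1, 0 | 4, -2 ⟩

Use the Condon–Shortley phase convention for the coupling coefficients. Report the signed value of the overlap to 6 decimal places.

triangle: 0!·6!·2!/9! = 1440/362880
(j±m)!: 1!·5!·1!·1!·2!·6! = 172800
prefactor² = (2J+1)·Δ·N² = 43200/7
  k=0: +1/(0!·0!·5!·1!·1!·1!) = 1/120
Σ = 1/120  ⇒  CG² = 43200/7·(1/120)² = 3/7
CG = +√(3/7) = +0.654654

+√(3/7) = +0.654654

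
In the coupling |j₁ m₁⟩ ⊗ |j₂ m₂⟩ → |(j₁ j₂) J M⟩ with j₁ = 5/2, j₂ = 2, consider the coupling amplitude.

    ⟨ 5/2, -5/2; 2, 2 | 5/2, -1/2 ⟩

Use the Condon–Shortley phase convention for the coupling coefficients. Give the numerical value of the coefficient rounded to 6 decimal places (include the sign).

+0.462910  (= +√(3/14))

j₁+j₂−J=2  J+j₁−j₂=3  J−j₁+j₂=2  j₁+j₂+J+1=8
(j₁±m₁, j₂±m₂, J±M) = (0,5,4,0,2,3)
P² = 864/7
sum k=2..2:
  [2] +1/24 = 1/24
S = 1/24
C² = P²·S² = 3/14 ; C = +0.462910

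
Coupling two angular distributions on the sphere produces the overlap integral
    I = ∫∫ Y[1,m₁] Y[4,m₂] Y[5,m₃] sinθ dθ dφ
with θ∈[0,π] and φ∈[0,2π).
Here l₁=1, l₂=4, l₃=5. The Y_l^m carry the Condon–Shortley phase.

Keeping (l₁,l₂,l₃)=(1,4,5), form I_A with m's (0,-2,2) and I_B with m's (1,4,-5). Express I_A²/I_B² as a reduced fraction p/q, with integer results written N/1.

Same 1,4,5: normalisation and zero-m 3j drop out of the ratio.
A: Δ: 0! 2! 8! / 11! → 1/495; sum: t=0:+1/1440 = 1/1440; 3j²(1 4 5; 0 -2 2) = Δ·Π!·Σ² = 7/165  (sign -1)
B: Δ: 0! 2! 8! / 11! → 1/495; sum: t=0:+1/80640 = 1/80640; 3j²(1 4 5; 1 4 -5) = Δ·Π!·Σ² = 1/11  (sign +1)
I_A²/I_B² = (7/165)/(1/11) = 7/15

7/15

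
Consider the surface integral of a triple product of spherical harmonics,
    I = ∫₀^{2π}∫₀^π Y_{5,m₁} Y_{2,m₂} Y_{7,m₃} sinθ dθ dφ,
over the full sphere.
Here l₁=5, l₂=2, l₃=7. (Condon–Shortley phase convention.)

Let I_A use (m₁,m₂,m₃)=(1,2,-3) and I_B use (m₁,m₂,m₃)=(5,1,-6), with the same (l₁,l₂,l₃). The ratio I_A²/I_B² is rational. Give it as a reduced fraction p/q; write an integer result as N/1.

l's match ⇒ only the (l;m) 3-j factors differ between A and B.
A: triangle coeff Δ(5,2,7) = 1/15015; Σ_t [0,0]: t=0:+1/414720 = 1/414720; (3j)²=2/143 [(5 2 7; 1 2 -3)], sign=+1
B: triangle coeff Δ(5,2,7) = 1/15015; Σ_t [0,0]: t=0:+1/21772800 = 1/21772800; (3j)²=2/105 [(5 2 7; 5 1 -6)], sign=-1
I_A²/I_B² = (2/143)/(2/105) = 105/143

105/143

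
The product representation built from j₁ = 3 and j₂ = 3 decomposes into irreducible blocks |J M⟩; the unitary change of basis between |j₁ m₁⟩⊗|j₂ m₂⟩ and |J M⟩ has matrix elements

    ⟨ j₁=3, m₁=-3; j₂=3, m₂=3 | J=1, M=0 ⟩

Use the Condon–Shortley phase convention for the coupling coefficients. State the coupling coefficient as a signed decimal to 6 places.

√[3·5!1!1!/8! · 0!6!6!0!1!1!] = √(32400/7)
  +(−1)^5/∏(5,0,1,1,0,0)! = -1/120  (running -1/120)
⟨..|..⟩ = √(32400/7)·(-1/120) = -0.566947

-0.566947  (= −√(9/28))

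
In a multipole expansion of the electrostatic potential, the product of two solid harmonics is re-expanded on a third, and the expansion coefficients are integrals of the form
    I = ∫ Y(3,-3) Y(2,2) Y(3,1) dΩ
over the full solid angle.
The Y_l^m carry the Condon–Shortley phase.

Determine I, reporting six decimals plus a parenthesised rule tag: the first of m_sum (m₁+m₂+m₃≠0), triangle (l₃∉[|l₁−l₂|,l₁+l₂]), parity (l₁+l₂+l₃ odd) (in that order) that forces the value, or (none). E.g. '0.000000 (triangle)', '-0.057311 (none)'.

Checks pass: Σm=0; 8 even; l₃=3∈[1,5].
(2·3+1)(2·2+1)(2·3+1) = 245
Δ: 2! 4! 2! / 9! → 1/3780
sum: t=0:+1/24 t=1:−1/4 t=2:+1/24 = -1/6
3j²(3 2 3; 0 0 0) = Δ·Π!·Σ² = 4/105  (sign +1)
sum: t=2:+1/96 = 1/96
3j²(3 2 3; -3 2 1) = Δ·Π!·Σ² = 1/42  (sign +1)
combine: 4πI² = 245·4/105·1/42 = 2/9
take √, sign +1: I = 0.13298076
No selection rule forces the value: the integral is nonzero (none).

0.132981 (none)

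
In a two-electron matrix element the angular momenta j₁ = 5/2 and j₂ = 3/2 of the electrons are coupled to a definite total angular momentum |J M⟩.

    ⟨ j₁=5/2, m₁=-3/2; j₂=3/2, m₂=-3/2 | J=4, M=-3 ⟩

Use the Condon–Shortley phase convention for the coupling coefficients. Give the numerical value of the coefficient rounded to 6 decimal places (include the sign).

+√(5/8) ≈ +0.790569

j₁+j₂−J=0  J+j₁−j₂=5  J−j₁+j₂=3  j₁+j₂+J+1=9
(j₁±m₁, j₂±m₂, J±M) = (1,4,0,3,1,7)
P² = 12960
sum k=0..0:
  [0] +1/144 = 1/144
S = 1/144
C² = P²·S² = 5/8 ; C = +0.790569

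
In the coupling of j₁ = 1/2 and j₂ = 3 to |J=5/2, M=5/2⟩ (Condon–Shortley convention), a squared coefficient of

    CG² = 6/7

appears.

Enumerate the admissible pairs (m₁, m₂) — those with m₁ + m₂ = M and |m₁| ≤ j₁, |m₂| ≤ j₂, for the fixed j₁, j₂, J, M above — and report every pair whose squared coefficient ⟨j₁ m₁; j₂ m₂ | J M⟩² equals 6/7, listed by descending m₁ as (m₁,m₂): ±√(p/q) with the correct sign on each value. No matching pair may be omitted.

(-1/2,3): −√(6/7)

Admissible pairs with m₁+m₂ = M = 5/2: (-1/2,3), (1/2,2)
  (m₁,m₂)=(1/2,2): CG² = 1/7, CG = +√(1/7)
  (m₁,m₂)=(-1/2,3): CG² = 6/7, CG = −√(6/7)   ← matches the target
Pairs with CG² = 6/7: (-1/2,3): −√(6/7)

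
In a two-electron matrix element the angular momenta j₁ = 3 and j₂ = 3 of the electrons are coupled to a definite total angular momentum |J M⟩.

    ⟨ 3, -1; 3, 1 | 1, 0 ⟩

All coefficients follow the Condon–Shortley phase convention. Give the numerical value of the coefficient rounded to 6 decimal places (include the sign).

-0.188982  (= −√(1/28))

j₁+j₂−J=5  J+j₁−j₂=1  J−j₁+j₂=1  j₁+j₂+J+1=8
(j₁±m₁, j₂±m₂, J±M) = (2,4,4,2,1,1)
P² = 144/7
sum k=3..4:
  [3] −1/12 = -1/12
  [4] +1/24 = 1/24
S = -1/24
C² = P²·S² = 1/28 ; C = -0.188982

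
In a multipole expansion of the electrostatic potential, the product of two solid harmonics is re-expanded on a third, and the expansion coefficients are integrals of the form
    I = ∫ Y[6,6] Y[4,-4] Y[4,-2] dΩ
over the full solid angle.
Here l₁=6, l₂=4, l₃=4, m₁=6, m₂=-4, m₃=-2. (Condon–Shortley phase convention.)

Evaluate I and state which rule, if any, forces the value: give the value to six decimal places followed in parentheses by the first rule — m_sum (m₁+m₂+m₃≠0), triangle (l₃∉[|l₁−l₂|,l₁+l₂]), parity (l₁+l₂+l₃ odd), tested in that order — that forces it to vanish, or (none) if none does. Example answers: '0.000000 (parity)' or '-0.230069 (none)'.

-0.163436 (none)

Checks pass: Σm=0; 14 even; l₃=4∈[2,10].
(2·6+1)(2·4+1)(2·4+1) = 1053
Δ: 6! 6! 2! / 15! → 1/1261260
sum: t=2:+1/4608 t=3:−1/1296 t=4:+1/4608 = -7/20736
3j²(6 4 4; 0 0 0) = Δ·Π!·Σ² = 20/1287  (sign -1)
sum: t=0:+1/1036800 = 1/1036800
3j²(6 4 4; 6 -4 -2) = Δ·Π!·Σ² = 4/195  (sign +1)
combine: 4πI² = 1053·20/1287·4/195 = 48/143
take √, sign -1: I = -0.16343598
No selection rule forces the value: the integral is nonzero (none).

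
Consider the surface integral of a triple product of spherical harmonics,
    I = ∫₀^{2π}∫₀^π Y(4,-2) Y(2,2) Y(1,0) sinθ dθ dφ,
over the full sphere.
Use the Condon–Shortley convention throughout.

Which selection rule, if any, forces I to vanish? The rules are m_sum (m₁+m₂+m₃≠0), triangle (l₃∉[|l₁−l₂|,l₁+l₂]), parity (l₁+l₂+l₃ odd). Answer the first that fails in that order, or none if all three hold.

triangle

m₁+m₂+m₃ = -2 + 2 + 0 = 0  ✓
triangle: need |l₁−l₂| ≤ l₃ ≤ l₁+l₂ = [2,6]; l₃=1 is outside  ✗
parity: l₁+l₂+l₃ = 7 is odd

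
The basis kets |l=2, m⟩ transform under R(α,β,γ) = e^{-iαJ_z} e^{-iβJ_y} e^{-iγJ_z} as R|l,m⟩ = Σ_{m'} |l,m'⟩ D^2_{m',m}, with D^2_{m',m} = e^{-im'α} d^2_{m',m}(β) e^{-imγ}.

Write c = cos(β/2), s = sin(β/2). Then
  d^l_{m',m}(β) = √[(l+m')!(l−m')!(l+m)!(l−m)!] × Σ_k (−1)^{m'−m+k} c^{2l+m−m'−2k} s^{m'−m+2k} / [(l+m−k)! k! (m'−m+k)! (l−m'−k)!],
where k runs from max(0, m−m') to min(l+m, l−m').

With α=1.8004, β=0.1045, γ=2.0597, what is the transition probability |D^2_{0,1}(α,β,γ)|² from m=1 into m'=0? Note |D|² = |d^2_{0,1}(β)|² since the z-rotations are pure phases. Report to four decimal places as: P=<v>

P=0.0161

First d^2_{0,1}(β=0.1045), then the phase factors e^{-i(0)α} and e^{-i(1)γ}:
c=cos(0.104500/2)=0.998635, s=sin(0.104500/2)=0.052226; N=√[2·2·6·1]=4.898979
The bounds max(0,m−m')=1 and min(l+m,l−m')=2 give 2 terms
  k=1: (−1)^0·4.8990/(2)·0.9986^3·0.0522^1 = +0.127405
  k=2: (−1)^1·4.8990/(2)·0.9986^1·0.0522^3 = -0.000348
d^2_{0,1}(0.1045) = +0.127405 -0.000348 = +0.127056
|D^2_{0,1}|² = |d^2_{0,1}(β)|² = (+0.127056)² = 0.016143 (the z-rotation phases have unit modulus)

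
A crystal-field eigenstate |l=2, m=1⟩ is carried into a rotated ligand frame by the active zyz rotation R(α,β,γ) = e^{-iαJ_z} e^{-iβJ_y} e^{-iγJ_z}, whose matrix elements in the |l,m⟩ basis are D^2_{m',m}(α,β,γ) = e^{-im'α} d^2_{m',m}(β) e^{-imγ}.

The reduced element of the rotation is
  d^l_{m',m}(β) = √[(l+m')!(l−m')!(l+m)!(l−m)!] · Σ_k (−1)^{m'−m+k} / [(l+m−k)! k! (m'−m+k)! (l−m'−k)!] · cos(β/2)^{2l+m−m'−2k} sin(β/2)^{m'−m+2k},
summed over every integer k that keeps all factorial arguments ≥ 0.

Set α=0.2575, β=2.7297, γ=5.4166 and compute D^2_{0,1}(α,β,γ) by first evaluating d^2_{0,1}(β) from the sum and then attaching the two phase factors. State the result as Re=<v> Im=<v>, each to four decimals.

Re=-0.2909 Im=-0.3424

First d^2_{0,1}(β=2.7297), then the phase factors e^{-i(0)α} and e^{-i(1)γ}:
Half-angle: c=0.204494, s=0.978868. N=√(2·2·6·1)=4.898979
k: max(0,(1)−(0))=1 … min(2+(1),2−(0))=2
  k=1: (−1)^0·4.8990/(2)·0.2045^3·0.9789^1 = +0.020504
  k=2: (−1)^1·4.8990/(2)·0.2045^1·0.9789^3 = -0.469816
d^2_{0,1}(2.7297) = +0.020504 -0.469816 = -0.449312
D = (+1.000000+0.000000i)·(-0.449312)·(+0.647433+0.762123i) = -0.290899-0.342431i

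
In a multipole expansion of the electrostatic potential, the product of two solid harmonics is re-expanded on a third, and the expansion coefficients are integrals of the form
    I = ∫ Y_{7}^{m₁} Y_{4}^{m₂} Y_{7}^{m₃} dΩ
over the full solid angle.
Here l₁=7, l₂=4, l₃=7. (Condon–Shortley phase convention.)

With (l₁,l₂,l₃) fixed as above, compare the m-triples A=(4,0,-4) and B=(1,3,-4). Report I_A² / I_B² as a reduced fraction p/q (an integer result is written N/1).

45056/65625

Shared (l₁,l₂,l₃)=(7,4,7): N and (l;000)² cancel in I_A²/I_B².
A: Δ = 4!·10!·4!/19! = 1/58198140; Racah Σ t=0..3: t=0:+1/17418240 t=1:−1/2903040 t=2:+1/5806080 t=3:−1/130636800 = -1/8164800; ⇒ 3j(7 4 7; 4 0 -4)² = 11264/1322685, sgn +1
B: Δ = 4!·10!·4!/19! = 1/58198140; Racah Σ t=3..4: t=3:−1/4354560 t=4:+1/11612160 = -1/6967296; ⇒ 3j(7 4 7; 1 3 -4)² = 625/50388, sgn +1
I_A²/I_B² = (11264/1322685)/(625/50388) = 45056/65625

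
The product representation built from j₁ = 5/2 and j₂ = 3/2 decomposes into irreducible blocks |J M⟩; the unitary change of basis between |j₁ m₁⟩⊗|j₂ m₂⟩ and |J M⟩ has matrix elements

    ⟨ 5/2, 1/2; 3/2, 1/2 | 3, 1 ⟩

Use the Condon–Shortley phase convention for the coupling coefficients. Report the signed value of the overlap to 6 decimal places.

−√(1/60) = -0.129099

√[7·1!4!2!/8! · 3!2!2!1!4!2!] = √(48/5)
  +(−1)^0/∏(0,1,2,2,2,0)! = 1/8  (running 1/8)
  +(−1)^1/∏(1,0,1,1,3,1)! = -1/6  (running -1/24)
⟨..|..⟩ = √(48/5)·(-1/24) = -0.129099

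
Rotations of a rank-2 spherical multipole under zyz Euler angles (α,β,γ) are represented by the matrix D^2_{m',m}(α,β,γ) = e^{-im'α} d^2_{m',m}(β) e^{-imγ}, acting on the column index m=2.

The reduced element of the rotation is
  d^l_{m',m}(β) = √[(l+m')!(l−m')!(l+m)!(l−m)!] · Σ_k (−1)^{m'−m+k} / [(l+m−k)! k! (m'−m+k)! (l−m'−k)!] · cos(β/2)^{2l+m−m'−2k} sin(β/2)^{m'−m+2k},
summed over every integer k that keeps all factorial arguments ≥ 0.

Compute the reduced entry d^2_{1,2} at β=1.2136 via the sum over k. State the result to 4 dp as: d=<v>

d^2_{1,2}(β=1.2136) via the finite sum:
With c≡cos(β/2)=0.821477 and s≡sin(β/2)=0.570242, N=[6·1·24·1]^{1/2}=12.000000
k∈{1} keeps every argument non-negative
  k=1: (−1)^0·12.0000/(6)·0.8215^3·0.5702^1 = +0.632230
d^2_{1,2}(1.2136) = +0.632230

d=0.6322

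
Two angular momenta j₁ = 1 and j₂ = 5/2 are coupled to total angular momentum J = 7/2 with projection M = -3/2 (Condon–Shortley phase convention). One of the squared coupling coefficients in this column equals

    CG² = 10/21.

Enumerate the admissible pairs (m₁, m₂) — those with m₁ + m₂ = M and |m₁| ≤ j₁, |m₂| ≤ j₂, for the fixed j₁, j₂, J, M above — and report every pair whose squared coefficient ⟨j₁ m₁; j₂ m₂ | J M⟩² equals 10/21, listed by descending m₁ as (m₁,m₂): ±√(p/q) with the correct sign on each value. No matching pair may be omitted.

Admissible pairs with m₁+m₂ = M = -3/2: (-1,-1/2), (0,-3/2), (1,-5/2)
  (m₁,m₂)=(1,-5/2): CG² = 1/21, CG = +√(1/21)
  (m₁,m₂)=(0,-3/2): CG² = 10/21, CG = +√(10/21)   ← matches the target
  (m₁,m₂)=(-1,-1/2): CG² = 10/21, CG = +√(10/21)   ← matches the target
Pairs with CG² = 10/21: (0,-3/2): +√(10/21); (-1,-1/2): +√(10/21)

(0,-3/2): +√(10/21); (-1,-1/2): +√(10/21)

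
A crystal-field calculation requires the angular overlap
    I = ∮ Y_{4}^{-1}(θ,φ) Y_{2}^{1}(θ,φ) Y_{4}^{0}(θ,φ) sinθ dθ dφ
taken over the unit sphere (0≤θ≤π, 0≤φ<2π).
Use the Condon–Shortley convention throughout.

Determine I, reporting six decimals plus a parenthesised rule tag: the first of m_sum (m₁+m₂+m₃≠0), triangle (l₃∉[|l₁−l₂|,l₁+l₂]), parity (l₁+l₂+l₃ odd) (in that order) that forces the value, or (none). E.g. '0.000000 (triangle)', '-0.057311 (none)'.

-0.044869 (none)

Checks pass: Σm=0; 10 even; l₃=4∈[2,6].
(2·4+1)(2·2+1)(2·4+1) = 405
Δ: 2! 6! 2! / 11! → 1/13860
sum: t=0:+1/192 t=1:−1/36 t=2:+1/192 = -5/288
3j²(4 2 4; 0 0 0) = Δ·Π!·Σ² = 20/693  (sign -1)
sum: t=1:−1/96 t=2:+1/72 = 1/288
3j²(4 2 4; -1 1 0) = Δ·Π!·Σ² = 1/462  (sign +1)
combine: 4πI² = 405·20/693·1/462 = 150/5929
take √, sign -1: I = -0.04486937
No selection rule forces the value: the integral is nonzero (none).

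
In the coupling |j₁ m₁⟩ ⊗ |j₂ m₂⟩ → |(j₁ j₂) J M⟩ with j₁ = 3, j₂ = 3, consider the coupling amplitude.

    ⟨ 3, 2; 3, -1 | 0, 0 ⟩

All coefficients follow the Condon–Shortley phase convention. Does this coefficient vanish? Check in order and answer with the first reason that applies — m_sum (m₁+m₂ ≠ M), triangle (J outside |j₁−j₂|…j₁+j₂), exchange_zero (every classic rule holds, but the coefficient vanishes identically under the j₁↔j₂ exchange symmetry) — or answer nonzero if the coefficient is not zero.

m_sum

m-sum: m₁+m₂ = 2+(-1) = 1, M = 0  ✗ ⇒ coefficient is 0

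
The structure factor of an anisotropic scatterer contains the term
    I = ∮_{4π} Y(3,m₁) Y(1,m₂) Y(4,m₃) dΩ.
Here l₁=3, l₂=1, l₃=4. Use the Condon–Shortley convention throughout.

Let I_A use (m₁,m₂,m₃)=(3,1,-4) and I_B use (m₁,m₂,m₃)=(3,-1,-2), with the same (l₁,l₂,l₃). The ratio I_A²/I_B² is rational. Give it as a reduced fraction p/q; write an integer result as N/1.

Same 3,1,4: normalisation and zero-m 3j drop out of the ratio.
A: Δ: 0! 6! 2! / 9! → 1/252; sum: t=0:+1/1440 = 1/1440; 3j²(3 1 4; 3 1 -4) = Δ·Π!·Σ² = 1/9  (sign +1)
B: Δ: 0! 6! 2! / 9! → 1/252; sum: t=0:+1/1440 = 1/1440; 3j²(3 1 4; 3 -1 -2) = Δ·Π!·Σ² = 1/252  (sign +1)
I_A²/I_B² = (1/9)/(1/252) = 28/1

28/1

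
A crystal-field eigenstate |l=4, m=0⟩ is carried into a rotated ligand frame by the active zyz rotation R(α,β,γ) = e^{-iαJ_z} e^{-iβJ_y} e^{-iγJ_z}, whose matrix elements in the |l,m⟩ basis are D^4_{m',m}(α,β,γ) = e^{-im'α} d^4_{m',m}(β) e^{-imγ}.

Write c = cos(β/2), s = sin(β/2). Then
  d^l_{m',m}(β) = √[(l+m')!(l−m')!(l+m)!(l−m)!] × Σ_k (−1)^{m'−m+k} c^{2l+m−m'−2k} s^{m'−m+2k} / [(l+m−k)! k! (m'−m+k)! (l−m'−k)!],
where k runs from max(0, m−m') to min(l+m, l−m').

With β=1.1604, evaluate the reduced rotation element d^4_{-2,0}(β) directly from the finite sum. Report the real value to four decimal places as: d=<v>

d=0.0380

d^4_{-2,0}(β=1.1604) via the finite sum:
c=cos(1.160400/2)=0.836353, s=sin(1.160400/2)=0.548191; N=√[2·720·24·24]=910.735966
k∈{2,3,4} keeps every argument non-negative
  k=2: (−1)^0·910.7360/(96)·0.8364^6·0.5482^2 = +0.975716
  k=3: (−1)^1·910.7360/(36)·0.8364^4·0.5482^4 = -1.117833
  k=4: (−1)^2·910.7360/(96)·0.8364^2·0.5482^6 = +0.180091
d^4_{-2,0}(1.1604) = +0.975716 -1.117833 +0.180091 = +0.037974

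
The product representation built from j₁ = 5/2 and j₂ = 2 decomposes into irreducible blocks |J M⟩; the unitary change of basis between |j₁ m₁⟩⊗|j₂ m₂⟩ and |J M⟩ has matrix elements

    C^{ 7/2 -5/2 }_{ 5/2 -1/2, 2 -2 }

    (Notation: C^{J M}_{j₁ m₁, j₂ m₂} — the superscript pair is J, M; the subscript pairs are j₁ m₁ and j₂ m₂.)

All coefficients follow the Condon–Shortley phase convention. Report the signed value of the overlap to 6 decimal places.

j₁+j₂−J=1  J+j₁−j₂=4  J−j₁+j₂=3  j₁+j₂+J+1=9
(j₁±m₁, j₂±m₂, J±M) = (2,3,0,4,1,6)
P² = 4608/7
sum k=0..0:
  [0] +1/36 = 1/36
S = 1/36
C² = P²·S² = 32/63 ; C = +0.712697

+√(32/63) = +0.712697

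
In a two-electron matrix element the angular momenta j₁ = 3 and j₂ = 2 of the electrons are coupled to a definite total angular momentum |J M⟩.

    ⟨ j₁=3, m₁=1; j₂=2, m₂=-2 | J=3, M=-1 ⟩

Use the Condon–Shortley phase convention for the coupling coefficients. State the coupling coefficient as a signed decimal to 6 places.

triangle: 2!·4!·2!/9! = 96/362880
(j±m)!: 4!·2!·0!·4!·2!·4! = 55296
prefactor² = (2J+1)·Δ·N² = 512/5
  k=0: +1/(0!·2!·2!·0!·2!·2!) = 1/16
Σ = 1/16  ⇒  CG² = 512/5·(1/16)² = 2/5
CG = +√(2/5) = +0.632456

+0.632456  (= +√(2/5))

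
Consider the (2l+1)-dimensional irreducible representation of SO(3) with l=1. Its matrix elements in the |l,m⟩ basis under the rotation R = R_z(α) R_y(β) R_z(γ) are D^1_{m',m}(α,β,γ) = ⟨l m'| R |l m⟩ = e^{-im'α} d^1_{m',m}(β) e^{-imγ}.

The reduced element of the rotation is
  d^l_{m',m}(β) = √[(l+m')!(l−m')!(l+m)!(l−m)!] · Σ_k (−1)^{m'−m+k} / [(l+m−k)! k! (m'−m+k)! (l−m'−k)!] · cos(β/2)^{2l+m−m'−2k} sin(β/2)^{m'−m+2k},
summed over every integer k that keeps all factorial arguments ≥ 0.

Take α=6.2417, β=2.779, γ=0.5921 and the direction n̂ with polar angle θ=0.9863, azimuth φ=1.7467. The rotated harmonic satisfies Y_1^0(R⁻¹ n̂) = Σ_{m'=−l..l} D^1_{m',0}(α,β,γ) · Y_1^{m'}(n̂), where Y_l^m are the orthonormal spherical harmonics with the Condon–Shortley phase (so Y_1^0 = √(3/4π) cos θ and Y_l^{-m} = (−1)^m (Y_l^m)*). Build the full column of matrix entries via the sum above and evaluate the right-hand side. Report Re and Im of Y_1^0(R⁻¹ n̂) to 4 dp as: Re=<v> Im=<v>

Re=-0.2832 Im=0.0000

Need the full column D^1_{m',0} for m'=−1..1 at α=6.2417, β=2.7790, γ=0.5921.
cos(β/2)=0.180305, sin(β/2)=0.983611
d^1_{-1,0}: single k=1 term ⇒ +0.250810;  D = +0.250595-0.010402i
d^1_{0,0}: k∈[0..1] ⇒ +0.032510 -0.967490 = -0.934980;  D = -0.934980+0.000000i
d^1_{1,0}: single k=0 term ⇒ -0.250810;  D = -0.250595-0.010402i
Y_1^{m'}(θ=0.9863,φ=1.7467) and Σ D·Y over m':
  (+0.2506-0.0104i)·(-0.0504-0.2837i)  (-0.9350+0.0000i)·(+0.2696+0.0000i)  (-0.2506-0.0104i)·(+0.0504-0.2837i)
Y_1^0(R⁻¹ n̂) = -0.283245+0.000000i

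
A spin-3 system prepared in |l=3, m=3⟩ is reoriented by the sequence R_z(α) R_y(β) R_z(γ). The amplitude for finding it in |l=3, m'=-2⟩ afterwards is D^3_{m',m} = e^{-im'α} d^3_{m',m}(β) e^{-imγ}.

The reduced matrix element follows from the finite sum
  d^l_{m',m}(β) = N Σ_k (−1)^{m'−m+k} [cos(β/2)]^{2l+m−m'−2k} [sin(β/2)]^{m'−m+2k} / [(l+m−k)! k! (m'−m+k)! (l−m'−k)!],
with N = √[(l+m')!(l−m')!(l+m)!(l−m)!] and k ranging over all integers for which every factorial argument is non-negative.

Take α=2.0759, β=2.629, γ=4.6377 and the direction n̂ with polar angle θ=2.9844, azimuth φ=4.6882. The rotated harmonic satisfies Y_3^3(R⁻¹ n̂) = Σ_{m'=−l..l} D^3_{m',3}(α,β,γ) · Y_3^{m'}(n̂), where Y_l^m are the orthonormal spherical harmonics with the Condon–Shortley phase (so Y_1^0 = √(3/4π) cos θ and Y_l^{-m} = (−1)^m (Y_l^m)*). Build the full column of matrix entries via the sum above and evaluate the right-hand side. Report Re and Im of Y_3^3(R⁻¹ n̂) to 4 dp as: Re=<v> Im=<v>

Re=-0.0540 Im=0.0763

Need the full column D^3_{m',3} for m'=−3..3 at α=2.0759, β=2.6290, γ=4.6377.
cos(β/2)=0.253500, sin(β/2)=0.967335
d^3_{-3,3}: single k=6 term ⇒ +0.819337;  D = +0.137472-0.807722i
d^3_{-2,3}: single k=5 term ⇒ +0.525943;  D = -0.496442+0.173670i
d^3_{-1,3}: single k=4 term ⇒ +0.217926;  D = +0.162513+0.145193i
d^3_{0,3}: single k=3 term ⇒ +0.065944;  D = +0.014653-0.064296i
d^3_{1,3}: single k=2 term ⇒ +0.014966;  D = -0.014379+0.004151i
d^3_{2,3}: single k=1 term ⇒ +0.002480;  D = +0.001755+0.001753i
d^3_{3,3}: single k=0 term ⇒ +0.000265;  D = +0.000073-0.000255i
Y_3^{m'}(θ=2.9844,φ=4.6882) and Σ D·Y over m':
  (+0.1375-0.8077i)·(+0.0001-0.0016i)  (-0.4964+0.1737i)·(+0.0247+0.0012i)  (+0.1625+0.1452i)·(-0.0047+0.1961i)  (+0.0147-0.0643i)·(-0.6920+0.0000i)  (-0.0144+0.0042i)·(+0.0047+0.1961i)  (+0.0018+0.0018i)·(+0.0247-0.0012i)  (+0.0001-0.0003i)·(-0.0001-0.0016i)
Y_3^3(R⁻¹ n̂) = -0.053969+0.076299i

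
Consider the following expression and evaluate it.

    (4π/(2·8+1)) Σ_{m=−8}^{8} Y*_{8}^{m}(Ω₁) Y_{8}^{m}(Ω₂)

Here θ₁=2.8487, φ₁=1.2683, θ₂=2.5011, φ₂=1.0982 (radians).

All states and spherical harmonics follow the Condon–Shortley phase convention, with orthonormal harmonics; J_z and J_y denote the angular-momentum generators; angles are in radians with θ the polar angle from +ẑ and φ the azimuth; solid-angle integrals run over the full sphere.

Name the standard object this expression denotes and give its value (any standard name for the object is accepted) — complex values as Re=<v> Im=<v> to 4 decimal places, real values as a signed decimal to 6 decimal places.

This sum is the spherical-harmonic addition theorem: it equals the Legendre polynomial P_l(cos γ) of the angle γ between the two directions.
Addition theorem: P_8(cos γ) = (4π/17) Σ_m Y*_{lm}(Ω₁) Y_{lm}(Ω₂), m = −8…8:
  term(m=-8) = (0.000000, 0.000000)   from Y*(Ω₁)=(-0.000019, -0.000016), Y(Ω₂)=(-0.006728, -0.005001)
  term(m=-7) = (0.000006, 0.000014)   from Y*(Ω₁)=(0.000282, -0.000172), Y(Ω₂)=(-0.007460, 0.044368)
  term(m=-6) = (0.000215, 0.000351)   from Y*(Ω₁)=(0.000672, 0.002698), Y(Ω₂)=(0.141289, -0.044639)
  term(m=-5) = (0.003656, 0.004166)   from Y*(Ω₁)=(-0.016762, -0.000979), Y(Ω₂)=(-0.231823, -0.234992)
  term(m=-4) = (0.027936, 0.022609)   from Y*(Ω₁)=(0.026376, -0.069903), Y(Ω₂)=(-0.151126, 0.456665)
  term(m=-3) = (0.075315, 0.042158)   from Y*(Ω₁)=(0.189304, 0.147926), Y(Ω₂)=(0.355066, -0.054756)
  term(m=-2) = (-0.050033, -0.017710)   from Y*(Ω₁)=(-0.425349, 0.294125), Y(Ω₂)=(0.060100, 0.083195)
  term(m=-1) = (-0.239730, -0.041176)   from Y*(Ω₁)=(-0.174742, -0.559937), Y(Ω₂)=(0.188763, -0.369229)
  term(m=+0) = (0.001540, 0.000000)   from Y*(Ω₁)=(-0.051444, -0.000000), Y(Ω₂)=(-0.029945, 0.000000)
  term(m=+1) = (-0.239730, 0.041176)   from Y*(Ω₁)=(0.174742, -0.559937), Y(Ω₂)=(-0.188763, -0.369229)
  term(m=+2) = (-0.050033, 0.017710)   from Y*(Ω₁)=(-0.425349, -0.294125), Y(Ω₂)=(0.060100, -0.083195)
  term(m=+3) = (0.075315, -0.042158)   from Y*(Ω₁)=(-0.189304, 0.147926), Y(Ω₂)=(-0.355066, -0.054756)
  term(m=+4) = (0.027936, -0.022609)   from Y*(Ω₁)=(0.026376, 0.069903), Y(Ω₂)=(-0.151126, -0.456665)
  term(m=+5) = (0.003656, -0.004166)   from Y*(Ω₁)=(0.016762, -0.000979), Y(Ω₂)=(0.231823, -0.234992)
  term(m=+6) = (0.000215, -0.000351)   from Y*(Ω₁)=(0.000672, -0.002698), Y(Ω₂)=(0.141289, 0.044639)
  term(m=+7) = (0.000006, -0.000014)   from Y*(Ω₁)=(-0.000282, -0.000172), Y(Ω₂)=(0.007460, 0.044368)
  term(m=+8) = (0.000000, -0.000000)   from Y*(Ω₁)=(-0.000019, 0.000016), Y(Ω₂)=(-0.006728, 0.005001)
Total Σ_m = (-0.363730, -0.000000). Multiply by 0.739198: (-0.268869, -0.000000). P_8(cos γ) = -0.268869

Legendre polynomial (addition theorem), -0.268869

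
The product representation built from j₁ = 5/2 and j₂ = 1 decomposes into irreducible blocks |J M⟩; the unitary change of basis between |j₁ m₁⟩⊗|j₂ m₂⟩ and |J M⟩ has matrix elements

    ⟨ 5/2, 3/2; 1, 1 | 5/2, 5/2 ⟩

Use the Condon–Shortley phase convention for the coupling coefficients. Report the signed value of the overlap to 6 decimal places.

triangle: 1!*4!*1!/7! = 24/5040
(j±m)!: 4!*1!*2!*0!*5!*0! = 5760
prefactor² = (2J+1)*Δ*N² = 1152/7
  k=1: −1/(1!*0!*0!*1!*4!*0!) = -1/24
Σ = -1/24  ⇒  CG² = 1152/7*(-1/24)² = 2/7
CG = −√(2/7) = -0.534522

-0.534522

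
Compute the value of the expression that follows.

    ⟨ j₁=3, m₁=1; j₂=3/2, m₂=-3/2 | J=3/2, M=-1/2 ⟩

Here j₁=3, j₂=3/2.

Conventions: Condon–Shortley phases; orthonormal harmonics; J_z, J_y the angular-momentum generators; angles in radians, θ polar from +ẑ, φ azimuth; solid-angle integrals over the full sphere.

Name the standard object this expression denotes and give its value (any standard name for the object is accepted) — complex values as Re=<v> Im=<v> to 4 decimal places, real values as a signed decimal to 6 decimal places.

Clebsch–Gordan coefficient, +√(4/35) ≈ +0.338062

This is a Clebsch–Gordan (vector-coupling) coefficient.
√[4·3!3!0!/7! · 4!2!0!3!1!2!] = √(576/35)
  +(−1)^0/∏(0,3,2,0,1,0)! = 1/12  (running 1/12)
⟨..|..⟩ = √(576/35)·(1/12) = +0.338062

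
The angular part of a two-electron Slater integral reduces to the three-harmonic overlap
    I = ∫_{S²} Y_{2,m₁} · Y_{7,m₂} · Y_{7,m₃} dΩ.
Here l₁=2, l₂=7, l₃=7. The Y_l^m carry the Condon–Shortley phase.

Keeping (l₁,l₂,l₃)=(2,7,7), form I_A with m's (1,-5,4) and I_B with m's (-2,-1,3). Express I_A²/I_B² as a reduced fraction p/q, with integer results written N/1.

27/25

Same 2,7,7: normalisation and zero-m 3j drop out of the ratio.
A: Δ: 2! 2! 12! / 17! → 1/185640; sum: t=0:+1/14515200 t=1:−1/79833600 = 1/17740800; 3j²(2 7 7; 1 -5 4) = Δ·Π!·Σ² = 729/30940  (sign -1)
B: Δ: 2! 2! 12! / 17! → 1/185640; sum: t=2:+1/3870720 = 1/3870720; 3j²(2 7 7; -2 -1 3) = Δ·Π!·Σ² = 135/6188  (sign +1)
I_A²/I_B² = (729/30940)/(135/6188) = 27/25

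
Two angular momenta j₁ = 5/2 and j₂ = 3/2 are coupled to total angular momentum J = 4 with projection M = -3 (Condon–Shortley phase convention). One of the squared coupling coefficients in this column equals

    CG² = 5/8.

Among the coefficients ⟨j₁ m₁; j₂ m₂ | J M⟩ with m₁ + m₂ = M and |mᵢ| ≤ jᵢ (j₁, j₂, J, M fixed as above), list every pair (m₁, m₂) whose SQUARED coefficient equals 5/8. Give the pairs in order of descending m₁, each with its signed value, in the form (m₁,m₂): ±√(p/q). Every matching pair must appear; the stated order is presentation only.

Admissible pairs with m₁+m₂ = M = -3: (-5/2,-1/2), (-3/2,-3/2)
  (m₁,m₂)=(-3/2,-3/2): CG² = 5/8, CG = +√(5/8)   ← matches the target
  (m₁,m₂)=(-5/2,-1/2): CG² = 3/8, CG = +√(3/8)
Pairs with CG² = 5/8: (-3/2,-3/2): +√(5/8)

(-3/2,-3/2): +√(5/8)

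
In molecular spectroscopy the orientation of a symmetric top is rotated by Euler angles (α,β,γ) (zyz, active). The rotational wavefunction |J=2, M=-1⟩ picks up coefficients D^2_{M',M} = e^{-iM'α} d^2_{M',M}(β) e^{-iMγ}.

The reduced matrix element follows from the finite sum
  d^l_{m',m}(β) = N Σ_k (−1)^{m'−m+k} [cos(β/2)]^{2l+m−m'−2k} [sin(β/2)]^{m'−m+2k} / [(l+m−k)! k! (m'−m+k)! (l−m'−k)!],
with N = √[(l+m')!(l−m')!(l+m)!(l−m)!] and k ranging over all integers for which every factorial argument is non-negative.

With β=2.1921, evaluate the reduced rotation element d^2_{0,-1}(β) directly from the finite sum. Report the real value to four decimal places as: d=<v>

d^2_{0,-1}(β=2.1921) via the finite sum:
c=cos(2.192100/2)=0.457113, s=sin(2.192100/2)=0.889409; N=√[2·2·1·6]=4.898979
Admissible k: 0..1 (factorial args all ≥0)
  k=0: (−1)^1·4.8990/(2)·0.4571^3·0.8894^1 = -0.208088
  k=1: (−1)^2·4.8990/(2)·0.4571^1·0.8894^3 = +0.787777
d^2_{0,-1}(2.1921) = -0.208088 +0.787777 = +0.579689

d=0.5797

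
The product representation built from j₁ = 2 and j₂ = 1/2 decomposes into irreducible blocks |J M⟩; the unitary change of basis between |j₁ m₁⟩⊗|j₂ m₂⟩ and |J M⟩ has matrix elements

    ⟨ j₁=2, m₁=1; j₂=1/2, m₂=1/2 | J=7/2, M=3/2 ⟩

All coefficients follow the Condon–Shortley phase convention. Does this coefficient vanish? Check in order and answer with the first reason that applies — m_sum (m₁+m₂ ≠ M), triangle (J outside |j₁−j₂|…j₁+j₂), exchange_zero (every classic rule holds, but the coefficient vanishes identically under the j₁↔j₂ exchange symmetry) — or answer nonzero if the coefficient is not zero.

triangle

m-sum: m₁+m₂ = 1+1/2 = 3/2, M = 3/2  ✓
triangle: need |j₁−j₂| ≤ J ≤ j₁+j₂, i.e. J ∈ [3/2, 5/2]; J = 7/2 is outside ✗ ⇒ coefficient is 0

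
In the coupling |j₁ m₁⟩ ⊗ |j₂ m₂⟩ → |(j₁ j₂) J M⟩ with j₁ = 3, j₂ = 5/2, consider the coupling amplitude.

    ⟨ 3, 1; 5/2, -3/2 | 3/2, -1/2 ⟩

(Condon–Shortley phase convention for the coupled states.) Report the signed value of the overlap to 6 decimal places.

-0.483046

triangle: 4!×2!×1!/8! = 48/40320
(j±m)!: 4!×2!×1!×4!×1!×2! = 2304
prefactor² = (2J+1)×Δ×N² = 384/35
  k=0: +1/(0!×4!×2!×1!×0!×0!) = 1/48
  k=1: −1/(1!×3!×1!×0!×1!×1!) = -1/6
Σ = -7/48  ⇒  CG² = 384/35×(-7/48)² = 7/30
CG = −√(7/30) = -0.483046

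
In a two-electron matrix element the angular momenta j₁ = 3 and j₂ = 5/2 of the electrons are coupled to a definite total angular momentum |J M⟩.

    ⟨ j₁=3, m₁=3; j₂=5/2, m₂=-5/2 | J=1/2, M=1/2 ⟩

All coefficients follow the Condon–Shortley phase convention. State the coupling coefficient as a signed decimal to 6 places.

+0.534522  (= +√(2/7))

j₁+j₂−J=5  J+j₁−j₂=1  J−j₁+j₂=0  j₁+j₂+J+1=7
(j₁±m₁, j₂±m₂, J±M) = (6,0,0,5,1,0)
P² = 28800/7
sum k=0..0:
  [0] +1/120 = 1/120
S = 1/120
C² = P²·S² = 2/7 ; C = +0.534522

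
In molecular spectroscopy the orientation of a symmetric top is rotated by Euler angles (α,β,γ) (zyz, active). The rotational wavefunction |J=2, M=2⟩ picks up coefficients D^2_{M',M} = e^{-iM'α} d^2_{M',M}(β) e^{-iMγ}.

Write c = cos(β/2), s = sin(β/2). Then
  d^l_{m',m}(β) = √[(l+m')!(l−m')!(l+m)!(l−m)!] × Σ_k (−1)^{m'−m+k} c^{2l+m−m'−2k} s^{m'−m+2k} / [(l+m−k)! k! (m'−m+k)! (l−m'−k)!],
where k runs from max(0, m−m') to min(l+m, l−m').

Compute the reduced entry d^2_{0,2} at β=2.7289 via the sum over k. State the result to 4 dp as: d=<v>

d=0.0985

d^2_{0,2}(β=2.7289) via the finite sum:
Half-angle: c=0.204885, s=0.978786. N=√(2·2·24·1)=9.797959
k: max(0,(2)−(0))=2 … min(2+(2),2−(0))=2
  k=2: (−1)^0·9.7980/(4)·0.2049^2·0.9788^2 = +0.098508
d^2_{0,2}(2.7289) = +0.098508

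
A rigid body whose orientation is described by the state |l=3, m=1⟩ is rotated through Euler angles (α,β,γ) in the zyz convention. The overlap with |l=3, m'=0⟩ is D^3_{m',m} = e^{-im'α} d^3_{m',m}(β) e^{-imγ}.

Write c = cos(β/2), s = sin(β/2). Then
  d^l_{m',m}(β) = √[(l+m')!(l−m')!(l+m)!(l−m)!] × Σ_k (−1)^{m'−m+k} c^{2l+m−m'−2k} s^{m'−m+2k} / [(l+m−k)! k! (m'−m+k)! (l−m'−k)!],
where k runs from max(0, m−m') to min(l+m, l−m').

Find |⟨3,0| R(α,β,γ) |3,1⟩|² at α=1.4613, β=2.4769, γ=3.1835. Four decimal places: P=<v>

First d^3_{0,1}(β=2.4769), then the phase factors e^{-i(0)α} and e^{-i(1)γ}:
Half-angle: c=0.326262, s=0.945279. N=√(6·6·24·2)=41.569219
k∈{1,2,3} keeps every argument non-negative
  k=1: (−1)^0·41.5692/(12)·0.3263^5·0.9453^1 = +0.012105
  k=2: (−1)^1·41.5692/(4)·0.3263^3·0.9453^3 = -0.304854
  k=3: (−1)^2·41.5692/(12)·0.3263^1·0.9453^5 = +0.853018
d^3_{0,1}(2.4769) = +0.012105 -0.304854 +0.853018 = +0.560269
|D^3_{0,1}|² = |d^3_{0,1}(β)|² = (+0.560269)² = 0.313902 (the z-rotation phases have unit modulus)

P=0.3139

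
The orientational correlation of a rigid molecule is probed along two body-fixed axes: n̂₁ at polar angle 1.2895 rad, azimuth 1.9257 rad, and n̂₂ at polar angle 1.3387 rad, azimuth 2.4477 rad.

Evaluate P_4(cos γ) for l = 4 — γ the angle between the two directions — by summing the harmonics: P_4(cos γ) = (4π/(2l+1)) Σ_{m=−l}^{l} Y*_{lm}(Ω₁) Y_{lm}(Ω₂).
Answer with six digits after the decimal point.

0.064736

Addition theorem: P_4(cos γ) = (4π/9) Σ_m Y*_{lm}(Ω₁) Y_{lm}(Ω₂), m = −4…4:
  m=-4: (+0.056772+0.372656i) × (-0.370650+0.142068i) = -0.073985-0.130059i  (running Σ = -0.073985-0.130059i)
  m=-3: (+0.269466-0.149346i) × (+0.129748-0.231480i) = +0.000392-0.081753i  (running Σ = -0.073593-0.211813i)
  m=-2: (+0.107854+0.092667i) × (-0.036305-0.196154i) = +0.014262-0.024520i  (running Σ = -0.059331-0.236333i)
  m=-1: (+0.107879-0.291097i) × (+0.214086+0.178098i) = +0.074939-0.043107i  (running Σ = +0.015608-0.279440i)
  m=0: (+0.094782-0.000000i) × (+0.159813+0.000000i) = +0.015147+0.000000i  (running Σ = +0.030755-0.279440i)
  m=1: (-0.107879-0.291097i) × (-0.214086+0.178098i) = +0.074939+0.043107i  (running Σ = +0.105695-0.236333i)
  m=2: (+0.107854-0.092667i) × (-0.036305+0.196154i) = +0.014262+0.024520i  (running Σ = +0.119956-0.211813i)
  m=3: (-0.269466-0.149346i) × (-0.129748-0.231480i) = +0.000392+0.081753i  (running Σ = +0.120348-0.130059i)
  m=4: (+0.056772-0.372656i) × (-0.370650-0.142068i) = -0.073985+0.130059i  (running Σ = +0.046364-0.000000i)
Σ over m = +0.046364-0.000000i; ×(4π/9) → +0.064736-0.000000i. Real part: 0.064736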